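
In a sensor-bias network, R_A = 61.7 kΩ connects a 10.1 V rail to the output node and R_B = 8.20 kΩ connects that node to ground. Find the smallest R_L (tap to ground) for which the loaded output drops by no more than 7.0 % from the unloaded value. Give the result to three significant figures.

R_L(min) ≈ 96.2 kΩ

Output resistance R_th = R_A‖R_B = (61.7 × 8.20)/69.90 = 7.238 kΩ.
The fractional drop is R_th/(R_th + R_L); requiring this ≤ 0.0700 gives R_L ≥ R_th(1/0.0700 − 1) = 7.238 × 13.29 = 96.2 kΩ.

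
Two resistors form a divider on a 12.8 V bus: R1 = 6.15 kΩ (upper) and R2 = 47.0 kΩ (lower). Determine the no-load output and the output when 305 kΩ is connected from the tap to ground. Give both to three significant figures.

Unloaded: 11.3 V; loaded: 11.1 V

Open-circuit: V = 12.8 × 47.0/(6.15 + 47.0) = 11.3 V.
With the load, R2 becomes R2‖R_L = 40.72 kΩ, so V = 12.8 × 40.72/46.87 = 11.1 V.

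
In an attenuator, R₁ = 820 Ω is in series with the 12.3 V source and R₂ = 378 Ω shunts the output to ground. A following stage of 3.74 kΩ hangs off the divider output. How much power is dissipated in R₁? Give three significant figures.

P ≈ 91.7 mW

Total resistance from the source is R₁ + (R₂‖R_L) = 1163 Ω, so I = 12.3/1163 Ω = 10.57 mA.
P = I²·R₁ = (10.57 mA)² × 820 Ω = 91.7 mW.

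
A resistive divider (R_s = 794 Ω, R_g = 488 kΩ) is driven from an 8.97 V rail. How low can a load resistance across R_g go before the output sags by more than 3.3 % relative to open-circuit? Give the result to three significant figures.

R_L(min) ≈ 23.2 kΩ

Output resistance R_th = R_s‖R_g = (794 × 488000)/488800 = 792.7 Ω.
The fractional drop is R_th/(R_th + R_L); requiring this ≤ 0.0330 gives R_L ≥ R_th(1/0.0330 − 1) = 792.7 × 29.30 = 23.2 kΩ.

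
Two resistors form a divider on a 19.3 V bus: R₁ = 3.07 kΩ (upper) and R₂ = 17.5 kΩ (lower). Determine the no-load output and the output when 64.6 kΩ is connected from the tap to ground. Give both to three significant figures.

Unloaded: 16.4 V; loaded: 15.8 V

Open-circuit: V = 19.3 × 17.5/(3.07 + 17.5) = 16.4 V.
With the load, R₂ becomes R₂‖R_L = 13.77 kΩ, so V = 19.3 × 13.77/16.84 = 15.8 V.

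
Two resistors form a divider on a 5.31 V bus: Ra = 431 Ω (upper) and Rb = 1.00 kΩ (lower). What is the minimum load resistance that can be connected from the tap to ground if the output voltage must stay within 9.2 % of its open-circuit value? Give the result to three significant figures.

Output resistance R_th = Ra‖Rb = (431 × 1000)/1431 = 301.2 Ω.
The fractional drop is R_th/(R_th + R_L); requiring this ≤ 0.0920 gives R_L ≥ R_th(1/0.0920 − 1) = 301.2 × 9.870 = 2.97 kΩ.

R_L(min) ≈ 2.97 kΩ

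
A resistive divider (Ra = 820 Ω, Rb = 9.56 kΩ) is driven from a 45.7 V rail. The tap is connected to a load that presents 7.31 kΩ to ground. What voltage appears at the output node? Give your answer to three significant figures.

V_out ≈ 38.1 V

The load sits in parallel with Rb: Rb‖R_L = (9560 × 7310) / (9560 + 7310) = 4142 Ω.
V_out = 45.7 × 4142 / (820 + 4142) = 45.7 × 4142/4962 = 38.1 V.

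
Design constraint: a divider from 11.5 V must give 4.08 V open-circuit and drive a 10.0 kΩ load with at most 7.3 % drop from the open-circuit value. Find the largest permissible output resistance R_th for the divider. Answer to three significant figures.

R_th ≤ 787 Ω

Loading drop = R_th/(R_th + R_L) ≤ 0.0730, so R_th ≤ R_L · ε/(1−ε) = 10.0 kΩ × 0.0730/0.9270 = 787 Ω.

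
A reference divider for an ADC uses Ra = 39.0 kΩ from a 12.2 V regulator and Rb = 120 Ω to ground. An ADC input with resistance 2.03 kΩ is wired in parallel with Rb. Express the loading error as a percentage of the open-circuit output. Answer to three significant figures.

5.57 %

The divider's output (Thévenin) resistance is Ra‖Rb = 119.6 Ω.
Fractional drop under load = R_th/(R_th + R_L) = 119.6 / (119.6 + 2030) = 0.05565.
So the output falls by 5.57 %.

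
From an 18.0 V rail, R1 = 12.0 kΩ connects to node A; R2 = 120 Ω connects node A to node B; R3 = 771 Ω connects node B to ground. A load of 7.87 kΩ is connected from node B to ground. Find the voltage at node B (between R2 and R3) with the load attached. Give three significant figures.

At node B, R3 is in parallel with the load: R3‖R_L = 702.2 Ω.
Below node A the resistance is R2 + (R3‖R_L) = 822.2 Ω, so V_A = 18.0 × 822.2/12820 = 1.154 V.
Then V_B = V_A × (R3‖R_L)/(R2 + R3‖R_L) = 1.154 × 702.2/822.2 = 0.986 V.

V ≈ 0.986 V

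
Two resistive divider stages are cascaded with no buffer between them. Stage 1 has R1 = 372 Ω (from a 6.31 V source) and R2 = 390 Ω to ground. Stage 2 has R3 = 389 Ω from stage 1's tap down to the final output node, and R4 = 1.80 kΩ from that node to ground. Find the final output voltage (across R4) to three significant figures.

Stage 2 presents R3+R4 = 2189 Ω as a load on stage 1's tap.
Stage 1's lower leg becomes R2‖(R3+R4) = 331.0 Ω, so V_mid = 6.31 × 331.0/703.0 = 2.971 V.
Stage 2 is itself unloaded: V_out = V_mid × R4/(R3+R4) = 2.971 × 1800/2189 = 2.44 V.

V_out ≈ 2.44 V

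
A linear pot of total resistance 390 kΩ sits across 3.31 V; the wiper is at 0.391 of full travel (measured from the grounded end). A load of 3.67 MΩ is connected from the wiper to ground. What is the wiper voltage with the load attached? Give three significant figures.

V ≈ 1.26 V

The wiper splits the pot into (1−α)R = 237.5 kΩ above and αR = 152.5 kΩ below.
Lower section ‖ load = 146.4 kΩ.
V_wiper = 3.31 × 146.4/(237.5 + 146.4) = 1.26 V.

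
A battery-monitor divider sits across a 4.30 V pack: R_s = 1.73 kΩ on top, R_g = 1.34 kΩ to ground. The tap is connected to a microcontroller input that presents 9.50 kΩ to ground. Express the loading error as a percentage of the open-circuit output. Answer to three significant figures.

The divider's output (Thévenin) resistance is R_s‖R_g = 0.7551 kΩ.
Fractional drop under load = R_th/(R_th + R_L) = 0.7551 / (0.7551 + 9.50) = 0.07363.
So the output falls by 7.36 %.

7.36 %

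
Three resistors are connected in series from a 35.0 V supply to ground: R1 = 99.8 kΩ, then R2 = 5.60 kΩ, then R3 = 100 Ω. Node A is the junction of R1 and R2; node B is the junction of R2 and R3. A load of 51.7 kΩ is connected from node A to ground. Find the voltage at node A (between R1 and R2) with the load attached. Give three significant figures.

Below node A the series string R2+R3 = 5700 Ω sits in parallel with the 51700 Ω load: 5134 Ω.
V_A = 35.0 × 5134/(99800 + 5134) = 1.71 V.

V ≈ 1.71 V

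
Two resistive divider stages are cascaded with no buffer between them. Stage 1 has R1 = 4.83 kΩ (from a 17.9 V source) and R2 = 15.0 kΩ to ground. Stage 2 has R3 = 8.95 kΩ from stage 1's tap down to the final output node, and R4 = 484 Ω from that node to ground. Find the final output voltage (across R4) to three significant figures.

Stage 2 presents R3+R4 = 9434 Ω as a load on stage 1's tap.
Stage 1's lower leg becomes R2‖(R3+R4) = 5792 Ω, so V_mid = 17.9 × 5792/10620 = 9.760 V.
Stage 2 is itself unloaded: V_out = V_mid × R4/(R3+R4) = 9.760 × 484/9434 = 0.501 V.

V_out ≈ 0.501 V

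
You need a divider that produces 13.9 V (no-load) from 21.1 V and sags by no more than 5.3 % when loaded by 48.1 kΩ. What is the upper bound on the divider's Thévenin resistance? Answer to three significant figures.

R_th ≤ 2.69 kΩ

Loading drop = R_th/(R_th + R_L) ≤ 0.0530, so R_th ≤ R_L · ε/(1−ε) = 48.1 kΩ × 0.0530/0.9470 = 2.69 kΩ.
(Any R1, R2 with R2/(R1+R2) = 0.659 and R1‖R2 ≤ 2.69 kΩ will meet the spec.)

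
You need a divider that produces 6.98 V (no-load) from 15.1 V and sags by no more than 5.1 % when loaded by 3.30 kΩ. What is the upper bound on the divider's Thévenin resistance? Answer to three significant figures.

Loading drop = R_th/(R_th + R_L) ≤ 0.0510, so R_th ≤ R_L · ε/(1−ε) = 3.30 kΩ × 0.0510/0.9490 = 177 Ω.

R_th ≤ 177 Ω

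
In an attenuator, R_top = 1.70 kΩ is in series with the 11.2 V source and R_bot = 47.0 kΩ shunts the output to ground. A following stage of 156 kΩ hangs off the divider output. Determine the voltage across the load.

The load sits in parallel with R_bot: R_bot‖R_L = (47.0 × 156) / (47.0 + 156) = 36.12 kΩ.
V_out = 11.2 × 36.12 / (1.70 + 36.12) = 11.2 × 36.12/37.82 = 10.7 V.

V_out ≈ 10.7 V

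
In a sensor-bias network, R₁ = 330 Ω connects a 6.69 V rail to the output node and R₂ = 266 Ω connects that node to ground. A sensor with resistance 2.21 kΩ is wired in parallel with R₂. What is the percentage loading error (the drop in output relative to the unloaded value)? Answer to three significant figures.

The divider's output (Thévenin) resistance is R₁‖R₂ = 147.3 Ω.
Fractional drop under load = R_th/(R_th + R_L) = 147.3 / (147.3 + 2210) = 0.06248.
So the output falls by 6.25 %.

6.25 %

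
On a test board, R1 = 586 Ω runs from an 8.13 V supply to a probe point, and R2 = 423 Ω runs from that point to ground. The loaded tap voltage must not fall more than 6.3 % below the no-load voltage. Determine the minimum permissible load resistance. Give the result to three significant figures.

R_L(min) ≈ 3.65 kΩ

Output resistance R_th = R1‖R2 = (586 × 423)/1009 = 245.7 Ω.
The fractional drop is R_th/(R_th + R_L); requiring this ≤ 0.0630 gives R_L ≥ R_th(1/0.0630 − 1) = 245.7 × 14.87 = 3.65 kΩ.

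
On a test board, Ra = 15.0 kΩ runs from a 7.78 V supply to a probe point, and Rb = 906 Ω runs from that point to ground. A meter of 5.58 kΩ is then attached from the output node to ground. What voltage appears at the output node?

The load sits in parallel with Rb: Rb‖R_L = (906 × 5580) / (906 + 5580) = 779.4 Ω.
V_out = 7.78 × 779.4 / (15000 + 779.4) = 7.78 × 779.4/15780 = 0.384 V.

V_out ≈ 0.384 V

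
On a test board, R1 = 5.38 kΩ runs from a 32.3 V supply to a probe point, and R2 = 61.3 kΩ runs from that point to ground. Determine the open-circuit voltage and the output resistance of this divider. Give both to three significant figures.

V_th = 29.7 V, R_th = 4.95 kΩ

V_th is the open-circuit tap voltage: 32.3 × 61.3/(5.38 + 61.3) = 29.7 V.
With the supply zeroed, R1 and R2 appear in parallel from the tap: R_th = R1‖R2 = (5.38 × 61.3)/66.68 = 4.95 kΩ.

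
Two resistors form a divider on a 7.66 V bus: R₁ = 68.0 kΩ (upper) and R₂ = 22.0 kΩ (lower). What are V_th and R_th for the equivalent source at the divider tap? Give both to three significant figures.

V_th = 1.87 V, R_th = 16.6 kΩ

V_th is the open-circuit tap voltage: 7.66 × 22.0/(68.0 + 22.0) = 1.87 V.
With the supply zeroed, R₁ and R₂ appear in parallel from the tap: R_th = R₁‖R₂ = (68.0 × 22.0)/90.00 = 16.6 kΩ.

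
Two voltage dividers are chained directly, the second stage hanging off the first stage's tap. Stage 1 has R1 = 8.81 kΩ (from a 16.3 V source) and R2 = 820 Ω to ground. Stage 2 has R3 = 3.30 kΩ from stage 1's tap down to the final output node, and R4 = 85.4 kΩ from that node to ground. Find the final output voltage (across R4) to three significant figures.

Stage 2 presents R3+R4 = 88700 Ω as a load on stage 1's tap.
Stage 1's lower leg becomes R2‖(R3+R4) = 812.5 Ω, so V_mid = 16.3 × 812.5/9622 = 1.376 V.
Stage 2 is itself unloaded: V_out = V_mid × R4/(R3+R4) = 1.376 × 85400/88700 = 1.33 V.

V_out ≈ 1.33 V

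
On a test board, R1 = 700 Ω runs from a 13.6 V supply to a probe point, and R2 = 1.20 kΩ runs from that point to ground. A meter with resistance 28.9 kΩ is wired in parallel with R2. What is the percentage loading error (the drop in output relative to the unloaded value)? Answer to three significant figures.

The divider's output (Thévenin) resistance is R1‖R2 = 442.1 Ω.
Fractional drop under load = R_th/(R_th + R_L) = 442.1 / (442.1 + 28900) = 0.01507.
So the output falls by 1.51 %.

1.51 %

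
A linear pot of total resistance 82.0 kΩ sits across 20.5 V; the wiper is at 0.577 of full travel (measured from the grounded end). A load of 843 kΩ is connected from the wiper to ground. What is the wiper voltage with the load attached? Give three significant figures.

The wiper splits the pot into (1−α)R = 34.69 kΩ above and αR = 47.31 kΩ below.
Lower section ‖ load = 44.80 kΩ.
V_wiper = 20.5 × 44.80/(34.69 + 44.80) = 11.6 V.

V ≈ 11.6 V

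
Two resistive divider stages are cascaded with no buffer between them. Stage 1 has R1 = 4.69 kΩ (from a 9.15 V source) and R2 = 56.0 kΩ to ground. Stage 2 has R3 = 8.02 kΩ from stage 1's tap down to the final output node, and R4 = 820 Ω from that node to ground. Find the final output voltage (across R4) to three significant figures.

V_out ≈ 0.526 V

Stage 2 presents R3+R4 = 8840 Ω as a load on stage 1's tap.
Stage 1's lower leg becomes R2‖(R3+R4) = 7635 Ω, so V_mid = 9.15 × 7635/12320 = 5.668 V.
Stage 2 is itself unloaded: V_out = V_mid × R4/(R3+R4) = 5.668 × 820/8840 = 0.526 V.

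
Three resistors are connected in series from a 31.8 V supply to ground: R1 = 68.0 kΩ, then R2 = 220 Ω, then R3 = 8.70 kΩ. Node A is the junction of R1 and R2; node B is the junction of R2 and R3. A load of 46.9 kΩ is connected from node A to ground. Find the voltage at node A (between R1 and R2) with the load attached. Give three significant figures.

V ≈ 3.16 V

Below node A the series string R2+R3 = 8920 Ω sits in parallel with the 46900 Ω load: 7495 Ω.
V_A = 31.8 × 7495/(68000 + 7495) = 3.16 V.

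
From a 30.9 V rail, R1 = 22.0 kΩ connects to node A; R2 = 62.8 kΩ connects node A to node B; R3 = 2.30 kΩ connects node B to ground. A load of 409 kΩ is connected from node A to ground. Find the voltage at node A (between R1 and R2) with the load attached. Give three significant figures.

Below node A the series string R2+R3 = 65.10 kΩ sits in parallel with the 409 kΩ load: 56.16 kΩ.
V_A = 30.9 × 56.16/(22.0 + 56.16) = 22.2 V.

V ≈ 22.2 V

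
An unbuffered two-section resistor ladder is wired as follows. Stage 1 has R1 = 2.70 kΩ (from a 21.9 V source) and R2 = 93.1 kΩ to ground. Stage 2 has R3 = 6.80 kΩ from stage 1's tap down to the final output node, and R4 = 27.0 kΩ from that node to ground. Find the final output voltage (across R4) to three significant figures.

V_out ≈ 15.8 V

Stage 2 presents R3+R4 = 33.80 kΩ as a load on stage 1's tap.
Stage 1's lower leg becomes R2‖(R3+R4) = 24.80 kΩ, so V_mid = 21.9 × 24.80/27.50 = 19.75 V.
Stage 2 is itself unloaded: V_out = V_mid × R4/(R3+R4) = 19.75 × 27.0/33.80 = 15.8 V.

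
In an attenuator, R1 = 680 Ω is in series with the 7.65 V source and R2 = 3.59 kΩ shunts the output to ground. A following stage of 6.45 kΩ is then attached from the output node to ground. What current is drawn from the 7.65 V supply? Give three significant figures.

I ≈ 2.56 mA

R2‖R_L = 2306 Ω, so the source sees R1 + R2‖R_L = 2986 Ω.
I = 7.65 V / 2986 Ω = 2.56 mA.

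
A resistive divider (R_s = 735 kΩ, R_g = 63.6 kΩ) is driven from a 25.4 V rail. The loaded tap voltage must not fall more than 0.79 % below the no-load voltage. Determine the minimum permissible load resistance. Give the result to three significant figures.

R_L(min) ≈ 7.35 MΩ

Output resistance R_th = R_s‖R_g = (735 × 63.6)/798.6 = 58.53 kΩ.
The fractional drop is R_th/(R_th + R_L); requiring this ≤ 0.00790 gives R_L ≥ R_th(1/0.00790 − 1) = 58.53 × 125.6 = 7.35 MΩ.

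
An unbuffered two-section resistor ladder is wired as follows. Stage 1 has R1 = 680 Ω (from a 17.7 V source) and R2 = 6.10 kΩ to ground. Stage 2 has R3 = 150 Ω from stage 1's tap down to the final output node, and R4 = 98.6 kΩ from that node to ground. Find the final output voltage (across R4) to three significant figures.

Stage 2 presents R3+R4 = 98750 Ω as a load on stage 1's tap.
Stage 1's lower leg becomes R2‖(R3+R4) = 5745 Ω, so V_mid = 17.7 × 5745/6425 = 15.83 V.
Stage 2 is itself unloaded: V_out = V_mid × R4/(R3+R4) = 15.83 × 98600/98750 = 15.8 V.

V_out ≈ 15.8 V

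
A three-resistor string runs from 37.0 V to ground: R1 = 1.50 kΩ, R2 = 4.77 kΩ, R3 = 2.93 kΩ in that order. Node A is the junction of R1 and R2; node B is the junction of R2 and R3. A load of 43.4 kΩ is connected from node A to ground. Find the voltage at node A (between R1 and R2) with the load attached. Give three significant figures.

V ≈ 30.1 V

Below node A the series string R2+R3 = 7.700 kΩ sits in parallel with the 43.4 kΩ load: 6.540 kΩ.
V_A = 37.0 × 6.540/(1.50 + 6.540) = 30.1 V.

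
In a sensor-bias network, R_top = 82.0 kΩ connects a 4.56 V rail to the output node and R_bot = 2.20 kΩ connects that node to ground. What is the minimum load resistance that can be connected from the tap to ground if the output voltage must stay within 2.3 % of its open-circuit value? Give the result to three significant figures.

Output resistance R_th = R_top‖R_bot = (82.0 × 2.20)/84.20 = 2.143 kΩ.
The fractional drop is R_th/(R_th + R_L); requiring this ≤ 0.0230 gives R_L ≥ R_th(1/0.0230 − 1) = 2.143 × 42.48 = 91.0 kΩ.

R_L(min) ≈ 91.0 kΩ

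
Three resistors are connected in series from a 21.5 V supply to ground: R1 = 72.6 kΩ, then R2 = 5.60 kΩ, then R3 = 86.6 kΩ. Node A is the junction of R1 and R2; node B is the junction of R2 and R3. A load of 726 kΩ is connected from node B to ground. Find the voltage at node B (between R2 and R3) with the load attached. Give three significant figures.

At node B, R3 is in parallel with the load: R3‖R_L = 77.37 kΩ.
Below node A the resistance is R2 + (R3‖R_L) = 82.97 kΩ, so V_A = 21.5 × 82.97/155.6 = 11.47 V.
Then V_B = V_A × (R3‖R_L)/(R2 + R3‖R_L) = 11.47 × 77.37/82.97 = 10.7 V.

V ≈ 10.7 V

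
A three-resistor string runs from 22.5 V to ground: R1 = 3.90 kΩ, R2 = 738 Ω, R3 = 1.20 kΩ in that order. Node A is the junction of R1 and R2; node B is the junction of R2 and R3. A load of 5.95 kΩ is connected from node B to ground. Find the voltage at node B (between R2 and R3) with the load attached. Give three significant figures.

V ≈ 3.99 V

At node B, R3 is in parallel with the load: R3‖R_L = 998.6 Ω.
Below node A the resistance is R2 + (R3‖R_L) = 1737 Ω, so V_A = 22.5 × 1737/5637 = 6.932 V.
Then V_B = V_A × (R3‖R_L)/(R2 + R3‖R_L) = 6.932 × 998.6/1737 = 3.99 V.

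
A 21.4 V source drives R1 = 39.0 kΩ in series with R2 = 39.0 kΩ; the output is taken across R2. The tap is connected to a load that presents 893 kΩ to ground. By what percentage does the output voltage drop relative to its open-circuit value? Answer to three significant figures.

2.14 %

The divider's output (Thévenin) resistance is R1‖R2 = 19.50 kΩ.
Fractional drop under load = R_th/(R_th + R_L) = 19.50 / (19.50 + 893) = 0.02137.
So the output falls by 2.14 %.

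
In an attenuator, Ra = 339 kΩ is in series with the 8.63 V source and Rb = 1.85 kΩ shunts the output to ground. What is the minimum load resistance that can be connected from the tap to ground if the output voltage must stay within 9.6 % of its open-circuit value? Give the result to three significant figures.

R_L(min) ≈ 17.3 kΩ

Output resistance R_th = Ra‖Rb = (339 × 1.85)/340.9 = 1.840 kΩ.
The fractional drop is R_th/(R_th + R_L); requiring this ≤ 0.0960 gives R_L ≥ R_th(1/0.0960 − 1) = 1.840 × 9.417 = 17.3 kΩ.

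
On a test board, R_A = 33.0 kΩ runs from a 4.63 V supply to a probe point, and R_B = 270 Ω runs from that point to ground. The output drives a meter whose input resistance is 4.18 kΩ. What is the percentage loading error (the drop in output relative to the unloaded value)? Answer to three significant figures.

The divider's output (Thévenin) resistance is R_A‖R_B = 267.8 Ω.
Fractional drop under load = R_th/(R_th + R_L) = 267.8 / (267.8 + 4180) = 0.06021.
So the output falls by 6.02 %.

6.02 %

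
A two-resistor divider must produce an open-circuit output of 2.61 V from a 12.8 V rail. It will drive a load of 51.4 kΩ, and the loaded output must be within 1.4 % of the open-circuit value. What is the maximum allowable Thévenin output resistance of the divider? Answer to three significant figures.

R_th ≤ 730 Ω

Loading drop = R_th/(R_th + R_L) ≤ 0.0140, so R_th ≤ R_L · ε/(1−ε) = 51.4 kΩ × 0.0140/0.9860 = 730 Ω.
(Any R1, R2 with R2/(R1+R2) = 0.204 and R1‖R2 ≤ 730 Ω will meet the spec.)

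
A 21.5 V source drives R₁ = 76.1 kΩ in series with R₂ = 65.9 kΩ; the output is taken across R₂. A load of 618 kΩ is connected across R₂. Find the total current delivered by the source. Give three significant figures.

I ≈ 0.158 mA

R₂‖R_L = 59.55 kΩ, so the source sees R₁ + R₂‖R_L = 135.6 kΩ.
I = 21.5 V / 135.6 kΩ = 0.158 mA.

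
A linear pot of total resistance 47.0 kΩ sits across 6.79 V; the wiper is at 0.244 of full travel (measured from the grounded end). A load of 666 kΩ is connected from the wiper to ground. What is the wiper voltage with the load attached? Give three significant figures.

V ≈ 1.64 V

The wiper splits the pot into (1−α)R = 35.53 kΩ above and αR = 11.47 kΩ below.
Lower section ‖ load = 11.27 kΩ.
V_wiper = 6.79 × 11.27/(35.53 + 11.27) = 1.64 V.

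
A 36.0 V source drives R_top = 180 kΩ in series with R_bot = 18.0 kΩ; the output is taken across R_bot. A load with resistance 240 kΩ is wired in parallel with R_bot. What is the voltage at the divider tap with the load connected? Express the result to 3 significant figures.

The load sits in parallel with R_bot: R_bot‖R_L = (18.0 × 240) / (18.0 + 240) = 16.74 kΩ.
V_out = 36.0 × 16.74 / (180 + 16.74) = 36.0 × 16.74/196.7 = 3.06 V.
(Unloaded it would have been 3.27 V.)

V_out ≈ 3.06 V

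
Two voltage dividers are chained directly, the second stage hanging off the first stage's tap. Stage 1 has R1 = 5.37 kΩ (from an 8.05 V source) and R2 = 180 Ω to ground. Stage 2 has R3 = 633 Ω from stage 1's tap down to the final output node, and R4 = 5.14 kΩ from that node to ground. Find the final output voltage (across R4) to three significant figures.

Stage 2 presents R3+R4 = 5773 Ω as a load on stage 1's tap.
Stage 1's lower leg becomes R2‖(R3+R4) = 174.6 Ω, so V_mid = 8.05 × 174.6/5545 = 0.2534 V.
Stage 2 is itself unloaded: V_out = V_mid × R4/(R3+R4) = 0.2534 × 5140/5773 = 0.226 V.

V_out ≈ 0.226 V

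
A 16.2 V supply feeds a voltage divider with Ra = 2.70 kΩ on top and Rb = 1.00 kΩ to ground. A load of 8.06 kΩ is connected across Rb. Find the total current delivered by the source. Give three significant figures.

I ≈ 4.51 mA

Rb‖R_L = 0.8896 kΩ, so the source sees Ra + Rb‖R_L = 3.590 kΩ.
I = 16.2 V / 3.590 kΩ = 4.51 mA.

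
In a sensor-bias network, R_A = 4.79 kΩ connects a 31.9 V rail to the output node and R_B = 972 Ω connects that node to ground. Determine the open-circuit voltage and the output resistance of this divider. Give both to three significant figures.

V_th is the open-circuit tap voltage: 31.9 × 972/(4790 + 972) = 5.38 V.
With the supply zeroed, R_A and R_B appear in parallel from the tap: R_th = R_A‖R_B = (4790 × 972)/5762 = 808 Ω.

V_th = 5.38 V, R_th = 808 Ω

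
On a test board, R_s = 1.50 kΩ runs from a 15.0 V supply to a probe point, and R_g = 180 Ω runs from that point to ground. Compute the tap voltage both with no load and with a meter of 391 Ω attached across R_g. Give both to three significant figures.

Unloaded: 1.61 V; loaded: 1.14 V

Open-circuit: V = 15.0 × 180/(1500 + 180) = 1.61 V.
With the load, R_g becomes R_g‖R_L = 123.3 Ω, so V = 15.0 × 123.3/1623 = 1.14 V.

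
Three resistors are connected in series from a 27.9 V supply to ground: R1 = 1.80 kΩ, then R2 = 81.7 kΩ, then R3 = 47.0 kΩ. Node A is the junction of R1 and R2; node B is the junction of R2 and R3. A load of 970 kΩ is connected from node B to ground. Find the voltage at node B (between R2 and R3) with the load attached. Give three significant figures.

At node B, R3 is in parallel with the load: R3‖R_L = 44.83 kΩ.
Below node A the resistance is R2 + (R3‖R_L) = 126.5 kΩ, so V_A = 27.9 × 126.5/128.3 = 27.51 V.
Then V_B = V_A × (R3‖R_L)/(R2 + R3‖R_L) = 27.51 × 44.83/126.5 = 9.75 V.

V ≈ 9.75 V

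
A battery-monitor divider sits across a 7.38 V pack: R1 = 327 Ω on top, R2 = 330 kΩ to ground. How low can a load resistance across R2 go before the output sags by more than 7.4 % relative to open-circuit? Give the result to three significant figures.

R_L(min) ≈ 4.09 kΩ

Output resistance R_th = R1‖R2 = (327 × 330000)/330300 = 326.7 Ω.
The fractional drop is R_th/(R_th + R_L); requiring this ≤ 0.0740 gives R_L ≥ R_th(1/0.0740 − 1) = 326.7 × 12.51 = 4.09 kΩ.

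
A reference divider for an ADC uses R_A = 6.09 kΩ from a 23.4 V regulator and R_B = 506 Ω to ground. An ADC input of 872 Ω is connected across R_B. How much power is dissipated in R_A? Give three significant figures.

Total resistance from the source is R_A + (R_B‖R_L) = 6410 Ω, so I = 23.4/6410 Ω = 3.650 mA.
P = I²·R_A = (3.650 mA)² × 6.09 kΩ = 81.2 mW.

P ≈ 81.2 mW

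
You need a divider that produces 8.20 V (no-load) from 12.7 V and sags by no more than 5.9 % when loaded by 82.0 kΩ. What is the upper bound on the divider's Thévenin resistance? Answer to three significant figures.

Loading drop = R_th/(R_th + R_L) ≤ 0.0590, so R_th ≤ R_L · ε/(1−ε) = 82.0 kΩ × 0.0590/0.9410 = 5.14 kΩ.
(Any R1, R2 with R2/(R1+R2) = 0.646 and R1‖R2 ≤ 5.14 kΩ will meet the spec.)

R_th ≤ 5.14 kΩ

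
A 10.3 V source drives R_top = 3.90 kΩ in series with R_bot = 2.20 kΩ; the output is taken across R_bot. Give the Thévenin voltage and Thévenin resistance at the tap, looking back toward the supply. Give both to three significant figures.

V_th = 3.71 V, R_th = 1.41 kΩ

V_th is the open-circuit tap voltage: 10.3 × 2.20/(3.90 + 2.20) = 3.71 V.
With the supply zeroed, R_top and R_bot appear in parallel from the tap: R_th = R_top‖R_bot = (3.90 × 2.20)/6.100 = 1.41 kΩ.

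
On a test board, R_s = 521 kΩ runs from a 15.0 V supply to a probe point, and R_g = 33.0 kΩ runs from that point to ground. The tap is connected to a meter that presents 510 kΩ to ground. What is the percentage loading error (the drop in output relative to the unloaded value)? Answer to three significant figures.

The divider's output (Thévenin) resistance is R_s‖R_g = 31.03 kΩ.
Fractional drop under load = R_th/(R_th + R_L) = 31.03 / (31.03 + 510) = 0.05736.
So the output falls by 5.74 %.

5.74 %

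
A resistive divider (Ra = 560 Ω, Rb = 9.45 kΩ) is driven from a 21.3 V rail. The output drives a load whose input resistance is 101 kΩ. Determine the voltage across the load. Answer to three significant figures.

V_out ≈ 20.0 V

The load sits in parallel with Rb: Rb‖R_L = (9450 × 101000) / (9450 + 101000) = 8641 Ω.
V_out = 21.3 × 8641 / (560 + 8641) = 21.3 × 8641/9201 = 20.0 V.
(Unloaded it would have been 20.1 V.)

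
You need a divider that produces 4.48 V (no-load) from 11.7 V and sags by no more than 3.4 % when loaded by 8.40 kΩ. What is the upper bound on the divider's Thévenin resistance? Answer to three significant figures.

Loading drop = R_th/(R_th + R_L) ≤ 0.0340, so R_th ≤ R_L · ε/(1−ε) = 8.40 kΩ × 0.0340/0.9660 = 296 Ω.

R_th ≤ 296 Ω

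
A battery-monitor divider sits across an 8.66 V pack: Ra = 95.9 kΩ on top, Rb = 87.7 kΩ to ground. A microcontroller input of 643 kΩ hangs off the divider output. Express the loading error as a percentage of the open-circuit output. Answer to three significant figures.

The divider's output (Thévenin) resistance is Ra‖Rb = 45.81 kΩ.
Fractional drop under load = R_th/(R_th + R_L) = 45.81 / (45.81 + 643) = 0.06650.
So the output falls by 6.65 %.

6.65 %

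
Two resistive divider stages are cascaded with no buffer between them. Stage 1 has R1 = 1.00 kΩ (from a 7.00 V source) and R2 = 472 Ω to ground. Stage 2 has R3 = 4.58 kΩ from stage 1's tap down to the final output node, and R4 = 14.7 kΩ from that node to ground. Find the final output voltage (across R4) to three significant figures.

V_out ≈ 1.68 V

Stage 2 presents R3+R4 = 19280 Ω as a load on stage 1's tap.
Stage 1's lower leg becomes R2‖(R3+R4) = 460.7 Ω, so V_mid = 7.00 × 460.7/1461 = 2.208 V.
Stage 2 is itself unloaded: V_out = V_mid × R4/(R3+R4) = 2.208 × 14700/19280 = 1.68 V.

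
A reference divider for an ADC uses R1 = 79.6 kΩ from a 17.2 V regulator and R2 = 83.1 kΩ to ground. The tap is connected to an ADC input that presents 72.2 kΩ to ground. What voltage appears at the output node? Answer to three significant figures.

The load sits in parallel with R2: R2‖R_L = (83.1 × 72.2) / (83.1 + 72.2) = 38.63 kΩ.
V_out = 17.2 × 38.63 / (79.6 + 38.63) = 17.2 × 38.63/118.2 = 5.62 V.

V_out ≈ 5.62 V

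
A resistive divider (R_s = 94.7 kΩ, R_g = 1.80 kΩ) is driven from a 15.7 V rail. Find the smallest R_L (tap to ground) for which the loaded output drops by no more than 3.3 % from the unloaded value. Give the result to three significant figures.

Output resistance R_th = R_s‖R_g = (94.7 × 1.80)/96.50 = 1.766 kΩ.
The fractional drop is R_th/(R_th + R_L); requiring this ≤ 0.0330 gives R_L ≥ R_th(1/0.0330 − 1) = 1.766 × 29.30 = 51.8 kΩ.

R_L(min) ≈ 51.8 kΩ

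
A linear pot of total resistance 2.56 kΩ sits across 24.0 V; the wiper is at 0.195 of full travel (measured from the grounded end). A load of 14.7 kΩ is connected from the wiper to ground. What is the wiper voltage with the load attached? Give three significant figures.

V ≈ 4.56 V

The wiper splits the pot into (1−α)R = 2061 Ω above and αR = 499.2 Ω below.
Lower section ‖ load = 482.8 Ω.
V_wiper = 24.0 × 482.8/(2061 + 482.8) = 4.56 V.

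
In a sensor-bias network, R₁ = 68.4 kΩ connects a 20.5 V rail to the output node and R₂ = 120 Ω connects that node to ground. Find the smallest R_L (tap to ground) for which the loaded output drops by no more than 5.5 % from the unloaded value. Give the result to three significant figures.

R_L(min) ≈ 2.06 kΩ

Output resistance R_th = R₁‖R₂ = (68400 × 120)/68520 = 119.8 Ω.
The fractional drop is R_th/(R_th + R_L); requiring this ≤ 0.0550 gives R_L ≥ R_th(1/0.0550 − 1) = 119.8 × 17.18 = 2.06 kΩ.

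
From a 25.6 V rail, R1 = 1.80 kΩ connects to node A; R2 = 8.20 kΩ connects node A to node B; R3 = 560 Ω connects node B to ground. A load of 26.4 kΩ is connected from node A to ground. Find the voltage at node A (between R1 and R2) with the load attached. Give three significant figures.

Below node A the series string R2+R3 = 8760 Ω sits in parallel with the 26400 Ω load: 6577 Ω.
V_A = 25.6 × 6577/(1800 + 6577) = 20.1 V.

V ≈ 20.1 V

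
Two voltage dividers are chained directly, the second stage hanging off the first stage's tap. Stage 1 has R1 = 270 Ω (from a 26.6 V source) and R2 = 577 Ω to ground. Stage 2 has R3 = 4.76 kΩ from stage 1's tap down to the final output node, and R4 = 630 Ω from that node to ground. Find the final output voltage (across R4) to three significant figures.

V_out ≈ 2.05 V

Stage 2 presents R3+R4 = 5390 Ω as a load on stage 1's tap.
Stage 1's lower leg becomes R2‖(R3+R4) = 521.2 Ω, so V_mid = 26.6 × 521.2/791.2 = 17.52 V.
Stage 2 is itself unloaded: V_out = V_mid × R4/(R3+R4) = 17.52 × 630/5390 = 2.05 V.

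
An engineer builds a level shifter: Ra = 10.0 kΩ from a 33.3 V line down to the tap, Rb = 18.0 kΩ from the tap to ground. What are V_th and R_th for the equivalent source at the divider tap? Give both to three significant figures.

V_th is the open-circuit tap voltage: 33.3 × 18.0/(10.0 + 18.0) = 21.4 V.
With the supply zeroed, Ra and Rb appear in parallel from the tap: R_th = Ra‖Rb = (10.0 × 18.0)/28.00 = 6.43 kΩ.

V_th = 21.4 V, R_th = 6.43 kΩ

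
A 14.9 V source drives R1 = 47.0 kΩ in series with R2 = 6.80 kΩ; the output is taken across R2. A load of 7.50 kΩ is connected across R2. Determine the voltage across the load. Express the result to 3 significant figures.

V_out ≈ 1.05 V

The load sits in parallel with R2: R2‖R_L = (6.80 × 7.50) / (6.80 + 7.50) = 3.566 kΩ.
V_out = 14.9 × 3.566 / (47.0 + 3.566) = 14.9 × 3.566/50.57 = 1.05 V.
(Unloaded it would have been 1.88 V.)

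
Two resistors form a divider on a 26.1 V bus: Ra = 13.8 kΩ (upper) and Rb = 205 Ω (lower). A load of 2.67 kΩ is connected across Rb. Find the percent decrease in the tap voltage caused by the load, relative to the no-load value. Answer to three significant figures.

The divider's output (Thévenin) resistance is Ra‖Rb = 202.0 Ω.
Fractional drop under load = R_th/(R_th + R_L) = 202.0 / (202.0 + 2670) = 0.07033.
So the output falls by 7.03 %.

7.03 %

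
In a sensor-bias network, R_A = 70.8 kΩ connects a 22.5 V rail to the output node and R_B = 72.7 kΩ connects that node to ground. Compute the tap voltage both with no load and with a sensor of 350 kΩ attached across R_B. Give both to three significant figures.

Open-circuit: V = 22.5 × 72.7/(70.8 + 72.7) = 11.4 V.
With the load, R_B becomes R_B‖R_L = 60.20 kΩ, so V = 22.5 × 60.20/131.0 = 10.3 V.

Unloaded: 11.4 V; loaded: 10.3 V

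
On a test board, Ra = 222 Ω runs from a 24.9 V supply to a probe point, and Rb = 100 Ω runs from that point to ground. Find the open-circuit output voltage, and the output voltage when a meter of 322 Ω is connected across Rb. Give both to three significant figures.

Unloaded: 7.73 V; loaded: 6.37 V

Open-circuit: V = 24.9 × 100/(222 + 100) = 7.73 V.
With the load, Rb becomes Rb‖R_L = 76.30 Ω, so V = 24.9 × 76.30/298.3 = 6.37 V.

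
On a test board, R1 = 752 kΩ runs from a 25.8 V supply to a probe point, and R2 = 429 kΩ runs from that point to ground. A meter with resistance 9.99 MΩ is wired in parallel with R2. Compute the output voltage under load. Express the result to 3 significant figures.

The load sits in parallel with R2: R2‖R_L = (429 × 9990) / (429 + 9990) = 411.3 kΩ.
V_out = 25.8 × 411.3 / (752 + 411.3) = 25.8 × 411.3/1163 = 9.12 V.

V_out ≈ 9.12 V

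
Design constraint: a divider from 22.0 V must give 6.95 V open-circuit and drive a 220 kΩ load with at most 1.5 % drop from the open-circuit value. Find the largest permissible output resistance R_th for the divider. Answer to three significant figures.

R_th ≤ 3.35 kΩ

Loading drop = R_th/(R_th + R_L) ≤ 0.0150, so R_th ≤ R_L · ε/(1−ε) = 220 kΩ × 0.0150/0.9850 = 3.35 kΩ.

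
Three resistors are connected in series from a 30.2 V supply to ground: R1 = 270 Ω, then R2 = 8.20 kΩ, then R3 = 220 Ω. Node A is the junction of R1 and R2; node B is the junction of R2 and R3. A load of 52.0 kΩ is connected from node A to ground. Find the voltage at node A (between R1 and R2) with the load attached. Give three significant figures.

Below node A the series string R2+R3 = 8420 Ω sits in parallel with the 52000 Ω load: 7247 Ω.
V_A = 30.2 × 7247/(270 + 7247) = 29.1 V.

V ≈ 29.1 V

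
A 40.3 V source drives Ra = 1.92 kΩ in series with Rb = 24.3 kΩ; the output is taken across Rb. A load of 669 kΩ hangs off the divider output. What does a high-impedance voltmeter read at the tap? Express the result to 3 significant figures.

V_out ≈ 37.2 V

The load sits in parallel with Rb: Rb‖R_L = (24.3 × 669) / (24.3 + 669) = 23.45 kΩ.
V_out = 40.3 × 23.45 / (1.92 + 23.45) = 40.3 × 23.45/25.37 = 37.2 V.
(Unloaded it would have been 37.3 V.)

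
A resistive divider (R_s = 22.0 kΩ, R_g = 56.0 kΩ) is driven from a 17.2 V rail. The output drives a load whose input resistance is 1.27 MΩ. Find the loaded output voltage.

V_out ≈ 12.2 V

The load sits in parallel with R_g: R_g‖R_L = (56.0 × 1270) / (56.0 + 1270) = 53.63 kΩ.
V_out = 17.2 × 53.63 / (22.0 + 53.63) = 17.2 × 53.63/75.63 = 12.2 V.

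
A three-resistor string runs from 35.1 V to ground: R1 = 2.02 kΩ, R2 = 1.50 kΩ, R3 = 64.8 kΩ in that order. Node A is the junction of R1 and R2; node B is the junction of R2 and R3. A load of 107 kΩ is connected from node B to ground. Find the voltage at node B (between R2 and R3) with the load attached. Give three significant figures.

At node B, R3 is in parallel with the load: R3‖R_L = 40.36 kΩ.
Below node A the resistance is R2 + (R3‖R_L) = 41.86 kΩ, so V_A = 35.1 × 41.86/43.88 = 33.48 V.
Then V_B = V_A × (R3‖R_L)/(R2 + R3‖R_L) = 33.48 × 40.36/41.86 = 32.3 V.

V ≈ 32.3 V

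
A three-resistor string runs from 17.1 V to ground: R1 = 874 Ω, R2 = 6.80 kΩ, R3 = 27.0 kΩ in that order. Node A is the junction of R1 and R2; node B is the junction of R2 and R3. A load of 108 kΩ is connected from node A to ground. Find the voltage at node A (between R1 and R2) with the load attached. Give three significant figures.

Below node A the series string R2+R3 = 33800 Ω sits in parallel with the 108000 Ω load: 25740 Ω.
V_A = 17.1 × 25740/(874 + 25740) = 16.5 V.

V ≈ 16.5 V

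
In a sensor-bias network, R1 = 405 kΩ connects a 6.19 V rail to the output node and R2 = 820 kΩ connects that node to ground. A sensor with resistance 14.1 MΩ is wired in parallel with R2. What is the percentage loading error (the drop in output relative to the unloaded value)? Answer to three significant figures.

1.89 %

The divider's output (Thévenin) resistance is R1‖R2 = 271.1 kΩ.
Fractional drop under load = R_th/(R_th + R_L) = 271.1 / (271.1 + 14100) = 0.01886.
So the output falls by 1.89 %.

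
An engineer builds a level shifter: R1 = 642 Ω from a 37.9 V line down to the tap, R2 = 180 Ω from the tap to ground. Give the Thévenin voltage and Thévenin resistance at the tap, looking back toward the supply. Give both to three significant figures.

V_th = 8.30 V, R_th = 141 Ω

V_th is the open-circuit tap voltage: 37.9 × 180/(642 + 180) = 8.30 V.
With the supply zeroed, R1 and R2 appear in parallel from the tap: R_th = R1‖R2 = (642 × 180)/822.0 = 141 Ω.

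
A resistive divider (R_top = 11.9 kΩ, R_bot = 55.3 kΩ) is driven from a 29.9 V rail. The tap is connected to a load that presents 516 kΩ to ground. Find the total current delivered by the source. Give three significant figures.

R_bot‖R_L = 49.95 kΩ, so the source sees R_top + R_bot‖R_L = 61.85 kΩ.
I = 29.9 V / 61.85 kΩ = 0.483 mA.

I ≈ 0.483 mA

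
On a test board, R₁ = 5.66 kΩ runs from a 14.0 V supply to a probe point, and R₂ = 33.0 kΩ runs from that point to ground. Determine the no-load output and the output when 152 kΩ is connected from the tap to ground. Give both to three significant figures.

Unloaded: 12.0 V; loaded: 11.6 V

Open-circuit: V = 14.0 × 33.0/(5.66 + 33.0) = 12.0 V.
With the load, R₂ becomes R₂‖R_L = 27.11 kΩ, so V = 14.0 × 27.11/32.77 = 11.6 V.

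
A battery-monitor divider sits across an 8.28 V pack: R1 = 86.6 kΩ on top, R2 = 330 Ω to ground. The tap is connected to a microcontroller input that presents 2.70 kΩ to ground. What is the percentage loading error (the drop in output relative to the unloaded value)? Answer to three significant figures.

10.9 %

Unloaded V = 8.28 × 330/86930 = 0.031432 V.
Loaded: R2‖R_L = 294.1 Ω, giving V = 8.28 × 294.1/86890 = 0.028020 V.
Drop = (0.031432 − 0.028020) / 0.031432 = 10.9 %.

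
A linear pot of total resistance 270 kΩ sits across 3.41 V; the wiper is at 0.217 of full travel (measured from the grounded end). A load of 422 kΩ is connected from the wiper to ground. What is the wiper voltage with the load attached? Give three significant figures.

V ≈ 0.667 V

The wiper splits the pot into (1−α)R = 211.4 kΩ above and αR = 58.59 kΩ below.
Lower section ‖ load = 51.45 kΩ.
V_wiper = 3.41 × 51.45/(211.4 + 51.45) = 0.667 V.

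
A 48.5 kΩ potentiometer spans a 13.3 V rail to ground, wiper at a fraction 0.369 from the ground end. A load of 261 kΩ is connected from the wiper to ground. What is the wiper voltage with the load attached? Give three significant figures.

V ≈ 4.70 V

The wiper splits the pot into (1−α)R = 30.60 kΩ above and αR = 17.90 kΩ below.
Lower section ‖ load = 16.75 kΩ.
V_wiper = 13.3 × 16.75/(30.60 + 16.75) = 4.70 V.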